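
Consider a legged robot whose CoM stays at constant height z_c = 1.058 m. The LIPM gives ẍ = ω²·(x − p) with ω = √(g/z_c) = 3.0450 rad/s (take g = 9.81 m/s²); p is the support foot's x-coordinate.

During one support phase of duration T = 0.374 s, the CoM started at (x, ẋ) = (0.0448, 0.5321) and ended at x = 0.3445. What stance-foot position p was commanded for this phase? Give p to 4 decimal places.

p = -0.0311

ωT = 3.0450·0.374 = 1.138830; cosh(ωT) = 1.721653, sinh(ωT) = 1.401459
x(T) = p + (x₀−p)·cosh(ωT) + (ẋ₀/ω)·sinh(ωT) ⇒ p·(1 − cosh) = x(T) − x₀·cosh − (ẋ₀/ω)·sinh
numerator   = 0.3445 − (0.0448)·1.721653 − (0.5321/3.0450)·1.401459 = 0.022471
denominator = 1 − 1.721653 = -0.721653
p = 0.022471 / -0.721653 = -0.0311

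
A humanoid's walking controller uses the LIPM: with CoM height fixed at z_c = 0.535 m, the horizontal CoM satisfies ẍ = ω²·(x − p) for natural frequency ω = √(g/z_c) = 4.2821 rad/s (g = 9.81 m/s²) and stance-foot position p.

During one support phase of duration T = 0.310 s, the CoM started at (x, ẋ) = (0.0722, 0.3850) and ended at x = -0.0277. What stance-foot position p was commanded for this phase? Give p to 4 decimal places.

ωT = 4.2821·0.310 = 1.327451; cosh(ωT) = 2.018285, sinh(ωT) = 1.753133
x(T) = p + (x₀−p)·cosh(ωT) + (ẋ₀/ω)·sinh(ωT) ⇒ p·(1 − cosh) = x(T) − x₀·cosh − (ẋ₀/ω)·sinh
numerator   = -0.0277 − (0.0722)·2.018285 − (0.3850/4.2821)·1.753133 = -0.331043
denominator = 1 − 2.018285 = -1.018285
p = -0.331043 / -1.018285 = 0.3251

p = 0.3251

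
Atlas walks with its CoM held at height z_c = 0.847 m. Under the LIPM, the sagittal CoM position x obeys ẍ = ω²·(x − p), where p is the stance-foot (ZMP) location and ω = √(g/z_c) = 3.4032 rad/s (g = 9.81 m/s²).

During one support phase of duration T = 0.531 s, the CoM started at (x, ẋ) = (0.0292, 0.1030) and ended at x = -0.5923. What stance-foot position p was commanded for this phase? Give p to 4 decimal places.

p = 0.3633

ωT = 3.4032·0.531 = 1.807099; cosh(ωT) = 3.128439, sinh(ωT) = 2.964309
x(T) = p + (x₀−p)·cosh(ωT) + (ẋ₀/ω)·sinh(ωT) ⇒ p·(1 − cosh) = x(T) − x₀·cosh − (ẋ₀/ω)·sinh
numerator   = -0.5923 − (0.0292)·3.128439 − (0.1030/3.4032)·2.964309 = -0.773367
denominator = 1 − 3.128439 = -2.128439
p = -0.773367 / -2.128439 = 0.3633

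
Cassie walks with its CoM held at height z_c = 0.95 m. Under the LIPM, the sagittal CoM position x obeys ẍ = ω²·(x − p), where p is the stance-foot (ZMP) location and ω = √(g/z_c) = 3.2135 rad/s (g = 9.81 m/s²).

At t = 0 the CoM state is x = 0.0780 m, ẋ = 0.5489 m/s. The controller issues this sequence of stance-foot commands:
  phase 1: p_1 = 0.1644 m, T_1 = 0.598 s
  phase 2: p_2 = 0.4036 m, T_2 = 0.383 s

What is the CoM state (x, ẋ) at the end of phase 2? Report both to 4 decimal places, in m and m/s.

x = 0.9410, ẋ = 1.9867

phase 1: p=0.1644, T=0.598, ωT=1.921673, cosh=3.489371, sinh=3.343009; start (x,ẋ)=(0.078000, 0.548900) → end (x,ẋ)=(0.433940, 0.987141)
phase 2: p=0.4036, T=0.383, ωT=1.230770, cosh=1.857967, sinh=1.565900; start (x,ẋ)=(0.433940, 0.987141) → end (x,ẋ)=(0.940992, 1.986747)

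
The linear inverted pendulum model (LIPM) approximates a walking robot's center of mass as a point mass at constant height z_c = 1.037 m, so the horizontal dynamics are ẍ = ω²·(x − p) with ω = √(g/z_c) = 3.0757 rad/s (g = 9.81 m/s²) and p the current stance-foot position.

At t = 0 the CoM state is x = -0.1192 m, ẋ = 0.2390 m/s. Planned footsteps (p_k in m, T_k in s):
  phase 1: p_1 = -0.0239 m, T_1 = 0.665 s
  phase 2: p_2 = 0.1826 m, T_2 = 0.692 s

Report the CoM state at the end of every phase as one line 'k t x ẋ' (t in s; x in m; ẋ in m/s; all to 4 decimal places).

1 0.6650 -0.1031 -0.1748
2 1.3570 -1.2699 -4.3836

phase 1: p=-0.0239, T=0.665, ωT=2.045341, cosh=3.930563, sinh=3.801227; start (x,ẋ)=(-0.119200, 0.239000) → end (x,ẋ)=(-0.103105, -0.174789)
phase 2: p=0.1826, T=0.692, ωT=2.128384, cosh=4.260156, sinh=4.141127; start (x,ẋ)=(-0.103105, -0.174789) → end (x,ẋ)=(-1.269884, -4.383614)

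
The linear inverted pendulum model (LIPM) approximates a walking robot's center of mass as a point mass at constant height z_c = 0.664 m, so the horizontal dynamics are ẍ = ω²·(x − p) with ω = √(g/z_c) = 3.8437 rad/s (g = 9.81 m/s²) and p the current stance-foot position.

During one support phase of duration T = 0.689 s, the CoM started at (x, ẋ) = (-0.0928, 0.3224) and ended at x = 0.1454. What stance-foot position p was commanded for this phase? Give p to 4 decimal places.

ωT = 3.8437·0.689 = 2.648309; cosh(ωT) = 7.100450, sinh(ωT) = 7.029679
x(T) = p + (x₀−p)·cosh(ωT) + (ẋ₀/ω)·sinh(ωT) ⇒ p·(1 − cosh) = x(T) − x₀·cosh − (ẋ₀/ω)·sinh
numerator   = 0.1454 − (-0.0928)·7.100450 − (0.3224/3.8437)·7.029679 = 0.214690
denominator = 1 − 7.100450 = -6.100450
p = 0.214690 / -6.100450 = -0.0352

p = -0.0352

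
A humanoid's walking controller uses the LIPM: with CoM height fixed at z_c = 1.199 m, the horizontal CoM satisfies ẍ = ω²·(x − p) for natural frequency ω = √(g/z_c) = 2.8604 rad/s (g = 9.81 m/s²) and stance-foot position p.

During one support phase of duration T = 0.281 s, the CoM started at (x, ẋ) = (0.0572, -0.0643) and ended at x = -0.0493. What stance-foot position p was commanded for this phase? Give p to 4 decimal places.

ωT = 2.8604·0.281 = 0.803772; cosh(ωT) = 1.340795, sinh(ωT) = 0.893158
x(T) = p + (x₀−p)·cosh(ωT) + (ẋ₀/ω)·sinh(ωT) ⇒ p·(1 − cosh) = x(T) − x₀·cosh − (ẋ₀/ω)·sinh
numerator   = -0.0493 − (0.0572)·1.340795 − (-0.0643/2.8604)·0.893158 = -0.105916
denominator = 1 − 1.340795 = -0.340795
p = -0.105916 / -0.340795 = 0.3108

p = 0.3108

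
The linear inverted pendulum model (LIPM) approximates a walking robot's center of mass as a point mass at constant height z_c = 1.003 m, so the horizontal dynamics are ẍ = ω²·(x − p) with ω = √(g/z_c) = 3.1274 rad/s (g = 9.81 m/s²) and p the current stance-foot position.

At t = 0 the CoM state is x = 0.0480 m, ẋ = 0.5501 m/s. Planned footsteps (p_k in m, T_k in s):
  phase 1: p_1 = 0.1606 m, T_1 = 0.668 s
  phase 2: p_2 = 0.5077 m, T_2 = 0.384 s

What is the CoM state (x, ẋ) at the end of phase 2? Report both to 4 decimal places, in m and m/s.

phase 1: p=0.1606, T=0.668, ωT=2.089103, cosh=4.100733, sinh=3.976935; start (x,ẋ)=(0.048000, 0.550100) → end (x,ẋ)=(0.398388, 0.855355)
phase 2: p=0.5077, T=0.384, ωT=1.200922, cosh=1.812047, sinh=1.511131; start (x,ẋ)=(0.398388, 0.855355) → end (x,ẋ)=(0.722921, 1.033344)

x = 0.7229, ẋ = 1.0333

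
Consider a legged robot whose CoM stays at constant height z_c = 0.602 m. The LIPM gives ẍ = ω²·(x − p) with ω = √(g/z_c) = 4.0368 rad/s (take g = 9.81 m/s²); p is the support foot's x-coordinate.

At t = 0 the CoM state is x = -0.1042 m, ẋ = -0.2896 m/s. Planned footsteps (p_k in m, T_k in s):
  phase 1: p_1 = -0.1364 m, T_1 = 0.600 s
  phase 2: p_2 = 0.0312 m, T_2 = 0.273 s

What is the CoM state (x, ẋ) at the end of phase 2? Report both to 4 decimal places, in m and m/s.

x = -0.9181, ẋ = -3.6196

phase 1: p=-0.1364, T=0.600, ωT=2.422080, cosh=5.679006, sinh=5.590269; start (x,ẋ)=(-0.104200, -0.289600) → end (x,ẋ)=(-0.354582, -0.917989)
phase 2: p=0.0312, T=0.273, ωT=1.102046, cosh=1.671255, sinh=1.339065; start (x,ẋ)=(-0.354582, -0.917989) → end (x,ẋ)=(-0.918050, -3.619552)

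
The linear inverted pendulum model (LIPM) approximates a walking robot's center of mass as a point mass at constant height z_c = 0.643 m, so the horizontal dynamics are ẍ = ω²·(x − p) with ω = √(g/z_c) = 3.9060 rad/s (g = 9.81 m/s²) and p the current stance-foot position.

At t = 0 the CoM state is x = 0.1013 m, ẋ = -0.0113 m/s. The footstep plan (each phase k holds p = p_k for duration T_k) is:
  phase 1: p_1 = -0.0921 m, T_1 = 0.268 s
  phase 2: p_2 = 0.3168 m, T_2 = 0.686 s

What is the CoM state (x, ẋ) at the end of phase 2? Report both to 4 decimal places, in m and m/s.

x = 1.2802, ẋ = 3.8540

phase 1: p=-0.0921, T=0.268, ωT=1.046808, cosh=1.599800, sinh=1.248744; start (x,ẋ)=(0.101300, -0.011300) → end (x,ẋ)=(0.213689, 0.925249)
phase 2: p=0.3168, T=0.686, ωT=2.679516, cosh=7.323316, sinh=7.254720; start (x,ẋ)=(0.213689, 0.925249) → end (x,ẋ)=(1.280174, 3.854033)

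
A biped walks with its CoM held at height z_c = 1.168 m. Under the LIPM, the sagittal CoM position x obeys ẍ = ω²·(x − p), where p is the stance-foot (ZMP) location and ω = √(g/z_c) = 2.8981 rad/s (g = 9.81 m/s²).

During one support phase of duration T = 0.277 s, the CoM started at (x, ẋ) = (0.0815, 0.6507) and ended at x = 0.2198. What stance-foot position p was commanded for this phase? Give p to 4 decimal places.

p = 0.2637

ωT = 2.8981·0.277 = 0.802774; cosh(ωT) = 1.339903, sinh(ωT) = 0.891819
x(T) = p + (x₀−p)·cosh(ωT) + (ẋ₀/ω)·sinh(ωT) ⇒ p·(1 − cosh) = x(T) − x₀·cosh − (ẋ₀/ω)·sinh
numerator   = 0.2198 − (0.0815)·1.339903 − (0.6507/2.8981)·0.891819 = -0.089639
denominator = 1 − 1.339903 = -0.339903
p = -0.089639 / -0.339903 = 0.2637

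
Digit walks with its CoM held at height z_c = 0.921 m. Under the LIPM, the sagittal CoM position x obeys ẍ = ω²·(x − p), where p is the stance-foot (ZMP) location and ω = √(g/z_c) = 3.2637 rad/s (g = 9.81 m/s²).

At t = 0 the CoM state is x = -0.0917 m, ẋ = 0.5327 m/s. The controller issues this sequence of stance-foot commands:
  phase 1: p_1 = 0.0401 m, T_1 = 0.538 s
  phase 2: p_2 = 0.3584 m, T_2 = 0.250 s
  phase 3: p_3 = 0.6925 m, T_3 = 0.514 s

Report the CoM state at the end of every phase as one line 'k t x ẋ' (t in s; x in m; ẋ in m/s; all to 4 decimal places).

1 0.5380 0.1056 0.3800
2 0.7880 0.1225 -0.2369
3 1.3020 -1.0737 -5.4610

phase 1: p=0.0401, T=0.538, ωT=1.755871, cosh=2.980621, sinh=2.807864; start (x,ẋ)=(-0.091700, 0.532700) → end (x,ẋ)=(0.105553, 0.379958)
phase 2: p=0.3584, T=0.250, ωT=0.815925, cosh=1.351748, sinh=0.909518; start (x,ẋ)=(0.105553, 0.379958) → end (x,ẋ)=(0.122500, -0.236943)
phase 3: p=0.6925, T=0.514, ωT=1.677542, cosh=2.769608, sinh=2.582775; start (x,ẋ)=(0.122500, -0.236943) → end (x,ẋ)=(-1.073685, -5.460999)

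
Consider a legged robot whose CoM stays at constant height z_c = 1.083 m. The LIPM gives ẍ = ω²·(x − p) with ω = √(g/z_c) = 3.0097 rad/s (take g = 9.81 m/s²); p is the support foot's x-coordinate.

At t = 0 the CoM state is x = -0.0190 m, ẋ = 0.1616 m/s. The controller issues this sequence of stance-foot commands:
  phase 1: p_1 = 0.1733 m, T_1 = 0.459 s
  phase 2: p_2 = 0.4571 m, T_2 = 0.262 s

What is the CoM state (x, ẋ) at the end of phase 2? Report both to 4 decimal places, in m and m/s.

phase 1: p=0.1733, T=0.459, ωT=1.381452, cosh=2.115946, sinh=1.864733; start (x,ẋ)=(-0.019000, 0.161600) → end (x,ẋ)=(-0.133473, -0.737306)
phase 2: p=0.4571, T=0.262, ωT=0.788541, cosh=1.327346, sinh=0.872839; start (x,ẋ)=(-0.133473, -0.737306) → end (x,ẋ)=(-0.540620, -2.530086)

x = -0.5406, ẋ = -2.5301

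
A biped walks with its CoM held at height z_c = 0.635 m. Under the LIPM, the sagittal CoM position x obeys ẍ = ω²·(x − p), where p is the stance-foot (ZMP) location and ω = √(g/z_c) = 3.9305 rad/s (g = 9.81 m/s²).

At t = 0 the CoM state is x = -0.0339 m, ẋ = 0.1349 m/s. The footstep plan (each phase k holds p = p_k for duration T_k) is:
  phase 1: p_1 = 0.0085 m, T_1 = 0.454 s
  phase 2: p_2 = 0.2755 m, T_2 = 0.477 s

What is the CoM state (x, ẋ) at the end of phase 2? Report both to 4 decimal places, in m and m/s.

x = -0.7732, ẋ = -3.9533

phase 1: p=0.0085, T=0.454, ωT=1.784447, cosh=3.062088, sinh=2.894198; start (x,ẋ)=(-0.033900, 0.134900) → end (x,ẋ)=(-0.022000, -0.069252)
phase 2: p=0.2755, T=0.477, ωT=1.874848, cosh=3.336605, sinh=3.183227; start (x,ẋ)=(-0.022000, -0.069252) → end (x,ẋ)=(-0.773225, -3.953285)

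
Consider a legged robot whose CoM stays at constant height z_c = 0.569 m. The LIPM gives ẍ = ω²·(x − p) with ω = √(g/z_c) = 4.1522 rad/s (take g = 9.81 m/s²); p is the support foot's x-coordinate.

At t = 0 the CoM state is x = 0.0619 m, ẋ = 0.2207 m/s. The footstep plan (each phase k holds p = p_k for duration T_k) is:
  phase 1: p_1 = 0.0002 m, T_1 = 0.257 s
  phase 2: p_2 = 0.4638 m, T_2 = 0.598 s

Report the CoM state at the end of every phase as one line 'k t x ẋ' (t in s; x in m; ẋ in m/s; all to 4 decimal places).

phase 1: p=0.0002, T=0.257, ωT=1.067115, cosh=1.625491, sinh=1.281491; start (x,ẋ)=(0.061900, 0.220700) → end (x,ẋ)=(0.168607, 0.687052)
phase 2: p=0.4638, T=0.598, ωT=2.483016, cosh=6.030410, sinh=5.946919; start (x,ẋ)=(0.168607, 0.687052) → end (x,ẋ)=(-0.332314, -3.145928)

1 0.2570 0.1686 0.6871
2 0.8550 -0.3323 -3.1459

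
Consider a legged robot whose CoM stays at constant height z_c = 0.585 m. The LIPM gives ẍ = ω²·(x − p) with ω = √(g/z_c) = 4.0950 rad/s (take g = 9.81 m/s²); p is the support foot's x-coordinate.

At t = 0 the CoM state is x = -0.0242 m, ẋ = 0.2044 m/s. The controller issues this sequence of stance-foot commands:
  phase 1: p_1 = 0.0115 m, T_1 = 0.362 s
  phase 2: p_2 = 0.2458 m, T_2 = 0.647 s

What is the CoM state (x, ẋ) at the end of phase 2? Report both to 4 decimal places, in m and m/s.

phase 1: p=0.0115, T=0.362, ωT=1.482390, cosh=2.315276, sinh=2.088182; start (x,ẋ)=(-0.024200, 0.204400) → end (x,ẋ)=(0.033075, 0.167968)
phase 2: p=0.2458, T=0.647, ωT=2.649465, cosh=7.108579, sinh=7.037890; start (x,ẋ)=(0.033075, 0.167968) → end (x,ẋ)=(-0.977692, -4.936747)

x = -0.9777, ẋ = -4.9367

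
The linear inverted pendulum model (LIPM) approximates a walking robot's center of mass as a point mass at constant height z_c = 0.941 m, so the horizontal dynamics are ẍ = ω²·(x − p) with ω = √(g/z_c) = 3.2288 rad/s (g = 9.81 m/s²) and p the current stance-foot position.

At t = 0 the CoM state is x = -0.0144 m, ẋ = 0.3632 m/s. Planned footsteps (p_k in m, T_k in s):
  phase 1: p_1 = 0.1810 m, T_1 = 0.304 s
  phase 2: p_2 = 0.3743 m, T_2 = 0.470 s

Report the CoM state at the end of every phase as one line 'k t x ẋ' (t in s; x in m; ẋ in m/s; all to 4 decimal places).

phase 1: p=0.1810, T=0.304, ωT=0.981555, cosh=1.521666, sinh=1.146938; start (x,ẋ)=(-0.014400, 0.363200) → end (x,ẋ)=(0.012683, -0.170943)
phase 2: p=0.3743, T=0.470, ωT=1.517536, cosh=2.390112, sinh=2.170861; start (x,ẋ)=(0.012683, -0.170943) → end (x,ẋ)=(-0.604938, -2.943247)

1 0.3040 0.0127 -0.1709
2 0.7740 -0.6049 -2.9432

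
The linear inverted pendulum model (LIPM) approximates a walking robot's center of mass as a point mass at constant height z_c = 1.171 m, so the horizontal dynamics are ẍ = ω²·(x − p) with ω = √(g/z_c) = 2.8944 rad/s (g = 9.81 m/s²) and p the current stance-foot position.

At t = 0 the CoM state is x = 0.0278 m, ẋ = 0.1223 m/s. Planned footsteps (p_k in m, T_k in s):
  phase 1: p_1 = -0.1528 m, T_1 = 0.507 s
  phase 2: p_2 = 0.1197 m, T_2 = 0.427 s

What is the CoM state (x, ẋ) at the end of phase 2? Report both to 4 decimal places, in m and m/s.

phase 1: p=-0.1528, T=0.507, ωT=1.467461, cosh=2.284358, sinh=2.053848; start (x,ẋ)=(0.027800, 0.122300) → end (x,ẋ)=(0.346538, 1.352982)
phase 2: p=0.1197, T=0.427, ωT=1.235909, cosh=1.866038, sinh=1.575467; start (x,ẋ)=(0.346538, 1.352982) → end (x,ẋ)=(1.279438, 3.559105)

x = 1.2794, ẋ = 3.5591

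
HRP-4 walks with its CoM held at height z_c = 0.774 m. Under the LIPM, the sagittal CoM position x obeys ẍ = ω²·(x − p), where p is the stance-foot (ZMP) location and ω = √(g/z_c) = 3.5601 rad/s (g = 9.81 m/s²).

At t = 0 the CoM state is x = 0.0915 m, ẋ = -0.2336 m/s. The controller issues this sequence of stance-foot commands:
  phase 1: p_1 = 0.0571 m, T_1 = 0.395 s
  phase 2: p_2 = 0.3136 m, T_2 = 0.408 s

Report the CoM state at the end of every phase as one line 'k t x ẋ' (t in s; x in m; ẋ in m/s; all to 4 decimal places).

1 0.3950 0.0057 -0.2704
2 0.8030 -0.5339 -2.8238

phase 1: p=0.0571, T=0.395, ωT=1.406240, cosh=2.162822, sinh=1.917759; start (x,ẋ)=(0.091500, -0.233600) → end (x,ẋ)=(0.005665, -0.270372)
phase 2: p=0.3136, T=0.408, ωT=1.452521, cosh=2.253927, sinh=2.019947; start (x,ẋ)=(0.005665, -0.270372) → end (x,ẋ)=(-0.533868, -2.823825)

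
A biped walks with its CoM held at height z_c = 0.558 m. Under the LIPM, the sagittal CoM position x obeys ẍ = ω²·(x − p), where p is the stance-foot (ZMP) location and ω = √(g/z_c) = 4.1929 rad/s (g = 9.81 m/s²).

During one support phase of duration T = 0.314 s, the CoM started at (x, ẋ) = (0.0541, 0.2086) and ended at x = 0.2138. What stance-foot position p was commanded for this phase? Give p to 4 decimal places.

ωT = 4.1929·0.314 = 1.316571; cosh(ωT) = 1.999329, sinh(ωT) = 1.731276
x(T) = p + (x₀−p)·cosh(ωT) + (ẋ₀/ω)·sinh(ωT) ⇒ p·(1 − cosh) = x(T) − x₀·cosh − (ẋ₀/ω)·sinh
numerator   = 0.2138 − (0.0541)·1.999329 − (0.2086/4.1929)·1.731276 = 0.019504
denominator = 1 − 1.999329 = -0.999329
p = 0.019504 / -0.999329 = -0.0195

p = -0.0195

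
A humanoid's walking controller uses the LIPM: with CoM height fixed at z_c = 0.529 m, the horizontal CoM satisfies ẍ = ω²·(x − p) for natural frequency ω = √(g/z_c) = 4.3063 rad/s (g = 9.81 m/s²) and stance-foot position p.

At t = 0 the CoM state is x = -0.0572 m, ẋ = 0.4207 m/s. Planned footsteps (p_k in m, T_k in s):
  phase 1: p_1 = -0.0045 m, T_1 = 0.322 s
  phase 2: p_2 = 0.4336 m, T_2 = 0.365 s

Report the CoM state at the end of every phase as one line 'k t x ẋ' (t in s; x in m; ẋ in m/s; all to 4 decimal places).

phase 1: p=-0.0045, T=0.322, ωT=1.386629, cosh=2.125627, sinh=1.875710; start (x,ẋ)=(-0.057200, 0.420700) → end (x,ẋ)=(0.066725, 0.468574)
phase 2: p=0.4336, T=0.365, ωT=1.571800, cosh=2.511488, sinh=2.303817; start (x,ẋ)=(0.066725, 0.468574) → end (x,ẋ)=(-0.237120, -2.462920)

1 0.3220 0.0667 0.4686
2 0.6870 -0.2371 -2.4629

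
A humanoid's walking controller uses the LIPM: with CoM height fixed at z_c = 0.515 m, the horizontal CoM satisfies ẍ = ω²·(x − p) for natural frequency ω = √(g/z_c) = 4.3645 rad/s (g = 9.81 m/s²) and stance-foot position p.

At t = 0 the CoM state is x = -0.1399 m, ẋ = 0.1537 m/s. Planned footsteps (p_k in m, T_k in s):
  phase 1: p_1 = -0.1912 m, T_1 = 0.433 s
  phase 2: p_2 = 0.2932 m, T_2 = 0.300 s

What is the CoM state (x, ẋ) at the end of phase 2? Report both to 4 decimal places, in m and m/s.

phase 1: p=-0.1912, T=0.433, ωT=1.889828, cosh=3.384666, sinh=3.233568; start (x,ẋ)=(-0.139900, 0.153700) → end (x,ẋ)=(0.096307, 1.244215)
phase 2: p=0.2932, T=0.300, ωT=1.309350, cosh=1.986880, sinh=1.716885; start (x,ẋ)=(0.096307, 1.244215) → end (x,ẋ)=(0.391439, 0.996716)

x = 0.3914, ẋ = 0.9967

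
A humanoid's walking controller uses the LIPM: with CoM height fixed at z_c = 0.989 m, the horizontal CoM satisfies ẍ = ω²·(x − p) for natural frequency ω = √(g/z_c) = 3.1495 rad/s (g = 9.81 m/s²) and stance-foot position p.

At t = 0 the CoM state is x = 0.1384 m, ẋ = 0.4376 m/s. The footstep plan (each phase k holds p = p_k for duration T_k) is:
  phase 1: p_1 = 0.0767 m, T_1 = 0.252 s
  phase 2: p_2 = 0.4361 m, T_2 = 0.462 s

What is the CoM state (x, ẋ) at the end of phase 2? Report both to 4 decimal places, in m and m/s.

phase 1: p=0.0767, T=0.252, ωT=0.793674, cosh=1.331844, sinh=0.879663; start (x,ẋ)=(0.138400, 0.437600) → end (x,ẋ)=(0.281097, 0.753755)
phase 2: p=0.4361, T=0.462, ωT=1.455069, cosh=2.259082, sinh=2.025697; start (x,ẋ)=(0.281097, 0.753755) → end (x,ẋ)=(0.570737, 0.713887)

x = 0.5707, ẋ = 0.7139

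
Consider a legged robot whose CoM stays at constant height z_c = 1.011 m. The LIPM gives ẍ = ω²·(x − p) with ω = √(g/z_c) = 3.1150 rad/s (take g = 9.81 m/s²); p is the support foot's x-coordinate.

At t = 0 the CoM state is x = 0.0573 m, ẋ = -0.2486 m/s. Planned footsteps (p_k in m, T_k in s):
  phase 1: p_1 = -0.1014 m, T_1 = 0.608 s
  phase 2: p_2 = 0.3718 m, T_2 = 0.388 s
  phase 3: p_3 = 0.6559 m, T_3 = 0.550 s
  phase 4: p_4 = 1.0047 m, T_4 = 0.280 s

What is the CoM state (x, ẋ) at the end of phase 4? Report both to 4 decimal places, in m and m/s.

x = -0.2512, ẋ = -3.3606

phase 1: p=-0.1014, T=0.608, ωT=1.893920, cosh=3.397924, sinh=3.247443; start (x,ẋ)=(0.057300, -0.248600) → end (x,ẋ)=(0.178681, 0.760651)
phase 2: p=0.3718, T=0.388, ωT=1.208620, cosh=1.823735, sinh=1.525125; start (x,ẋ)=(0.178681, 0.760651) → end (x,ẋ)=(0.392022, 0.469761)
phase 3: p=0.6559, T=0.550, ωT=1.713250, cosh=2.863619, sinh=2.683340; start (x,ẋ)=(0.392022, 0.469761) → end (x,ẋ)=(0.304917, -0.860439)
phase 4: p=1.0047, T=0.280, ωT=0.872200, cosh=1.405099, sinh=0.987068; start (x,ẋ)=(0.304917, -0.860439) → end (x,ẋ)=(-0.251217, -3.360638)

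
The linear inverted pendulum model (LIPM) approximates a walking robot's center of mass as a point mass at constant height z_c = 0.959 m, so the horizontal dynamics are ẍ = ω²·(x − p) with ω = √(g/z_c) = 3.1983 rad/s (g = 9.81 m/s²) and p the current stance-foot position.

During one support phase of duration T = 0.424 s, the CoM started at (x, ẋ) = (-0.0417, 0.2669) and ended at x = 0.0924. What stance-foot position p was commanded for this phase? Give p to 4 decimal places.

ωT = 3.1983·0.424 = 1.356079; cosh(ωT) = 2.069308, sinh(ωT) = 1.811639
x(T) = p + (x₀−p)·cosh(ωT) + (ẋ₀/ω)·sinh(ωT) ⇒ p·(1 − cosh) = x(T) − x₀·cosh − (ẋ₀/ω)·sinh
numerator   = 0.0924 − (-0.0417)·2.069308 − (0.2669/3.1983)·1.811639 = 0.027508
denominator = 1 − 2.069308 = -1.069308
p = 0.027508 / -1.069308 = -0.0257

p = -0.0257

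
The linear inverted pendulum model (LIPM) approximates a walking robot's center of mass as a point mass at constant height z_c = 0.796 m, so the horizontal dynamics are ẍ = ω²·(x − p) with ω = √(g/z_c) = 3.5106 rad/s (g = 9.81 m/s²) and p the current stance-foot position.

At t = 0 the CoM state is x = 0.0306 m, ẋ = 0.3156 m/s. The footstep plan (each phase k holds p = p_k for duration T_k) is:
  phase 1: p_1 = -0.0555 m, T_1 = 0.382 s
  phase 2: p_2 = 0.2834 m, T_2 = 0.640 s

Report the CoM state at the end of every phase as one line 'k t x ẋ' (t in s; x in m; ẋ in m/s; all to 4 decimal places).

phase 1: p=-0.0555, T=0.382, ωT=1.341049, cosh=2.042312, sinh=1.780741; start (x,ẋ)=(0.030600, 0.315600) → end (x,ẋ)=(0.280430, 1.182805)
phase 2: p=0.2834, T=0.640, ωT=2.246784, cosh=4.781506, sinh=4.675767; start (x,ẋ)=(0.280430, 1.182805) → end (x,ẋ)=(1.844577, 5.606839)

1 0.3820 0.2804 1.1828
2 1.0220 1.8446 5.6068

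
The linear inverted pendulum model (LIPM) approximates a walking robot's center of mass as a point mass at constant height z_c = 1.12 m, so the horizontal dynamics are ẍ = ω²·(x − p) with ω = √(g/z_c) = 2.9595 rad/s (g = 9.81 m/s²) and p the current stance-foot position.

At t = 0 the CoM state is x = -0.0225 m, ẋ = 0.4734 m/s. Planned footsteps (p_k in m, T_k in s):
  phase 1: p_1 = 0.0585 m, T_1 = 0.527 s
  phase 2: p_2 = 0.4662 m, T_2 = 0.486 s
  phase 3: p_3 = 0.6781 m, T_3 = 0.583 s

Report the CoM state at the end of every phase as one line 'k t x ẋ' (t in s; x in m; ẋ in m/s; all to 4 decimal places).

phase 1: p=0.0585, T=0.527, ωT=1.559657, cosh=2.483698, sinh=2.273489; start (x,ẋ)=(-0.022500, 0.473400) → end (x,ẋ)=(0.220987, 0.630783)
phase 2: p=0.4662, T=0.486, ωT=1.438317, cosh=2.225463, sinh=1.988136; start (x,ẋ)=(0.220987, 0.630783) → end (x,ẋ)=(0.344235, -0.039025)
phase 3: p=0.6781, T=0.583, ωT=1.725388, cosh=2.896403, sinh=2.718299; start (x,ẋ)=(0.344235, -0.039025) → end (x,ẋ)=(-0.324753, -2.798914)

1 0.5270 0.2210 0.6308
2 1.0130 0.3442 -0.0390
3 1.5960 -0.3248 -2.7989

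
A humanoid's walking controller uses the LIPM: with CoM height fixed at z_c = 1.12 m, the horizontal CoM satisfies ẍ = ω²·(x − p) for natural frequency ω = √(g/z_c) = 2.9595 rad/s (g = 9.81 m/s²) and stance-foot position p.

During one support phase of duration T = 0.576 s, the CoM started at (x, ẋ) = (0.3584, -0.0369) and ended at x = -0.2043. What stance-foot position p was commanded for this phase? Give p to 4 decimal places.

p = 0.6461

ωT = 2.9595·0.576 = 1.704672; cosh(ωT) = 2.840707, sinh(ωT) = 2.658875
x(T) = p + (x₀−p)·cosh(ωT) + (ẋ₀/ω)·sinh(ωT) ⇒ p·(1 − cosh) = x(T) − x₀·cosh − (ẋ₀/ω)·sinh
numerator   = -0.2043 − (0.3584)·2.840707 − (-0.0369/2.9595)·2.658875 = -1.189258
denominator = 1 − 2.840707 = -1.840707
p = -1.189258 / -1.840707 = 0.6461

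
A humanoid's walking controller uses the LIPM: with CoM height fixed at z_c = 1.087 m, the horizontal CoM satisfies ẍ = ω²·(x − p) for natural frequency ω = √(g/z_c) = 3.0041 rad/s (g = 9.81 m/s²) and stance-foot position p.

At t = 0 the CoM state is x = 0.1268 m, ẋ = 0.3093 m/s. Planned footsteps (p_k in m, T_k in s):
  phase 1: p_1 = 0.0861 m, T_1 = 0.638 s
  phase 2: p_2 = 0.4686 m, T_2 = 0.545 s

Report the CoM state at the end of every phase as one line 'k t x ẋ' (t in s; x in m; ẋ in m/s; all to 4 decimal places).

1 0.6380 0.5698 1.4806
2 1.1830 1.9576 4.7019

phase 1: p=0.0861, T=0.638, ωT=1.916616, cosh=3.472509, sinh=3.325405; start (x,ẋ)=(0.126800, 0.309300) → end (x,ẋ)=(0.569812, 1.480634)
phase 2: p=0.4686, T=0.545, ωT=1.637235, cosh=2.667725, sinh=2.473208; start (x,ẋ)=(0.569812, 1.480634) → end (x,ẋ)=(1.957579, 4.701908)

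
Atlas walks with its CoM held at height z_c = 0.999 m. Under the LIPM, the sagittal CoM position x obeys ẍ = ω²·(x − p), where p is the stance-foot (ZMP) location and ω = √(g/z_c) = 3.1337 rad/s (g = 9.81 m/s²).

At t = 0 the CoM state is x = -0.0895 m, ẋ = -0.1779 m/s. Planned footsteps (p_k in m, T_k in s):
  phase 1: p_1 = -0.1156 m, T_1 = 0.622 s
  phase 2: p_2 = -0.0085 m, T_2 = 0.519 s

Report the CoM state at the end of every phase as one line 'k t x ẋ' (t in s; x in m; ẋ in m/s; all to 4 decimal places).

phase 1: p=-0.1156, T=0.622, ωT=1.949161, cosh=3.582595, sinh=3.440201; start (x,ẋ)=(-0.089500, -0.177900) → end (x,ẋ)=(-0.217394, -0.355971)
phase 2: p=-0.0085, T=0.519, ωT=1.626390, cosh=2.641061, sinh=2.444423; start (x,ẋ)=(-0.217394, -0.355971) → end (x,ẋ)=(-0.837876, -2.540290)

1 0.6220 -0.2174 -0.3560
2 1.1410 -0.8379 -2.5403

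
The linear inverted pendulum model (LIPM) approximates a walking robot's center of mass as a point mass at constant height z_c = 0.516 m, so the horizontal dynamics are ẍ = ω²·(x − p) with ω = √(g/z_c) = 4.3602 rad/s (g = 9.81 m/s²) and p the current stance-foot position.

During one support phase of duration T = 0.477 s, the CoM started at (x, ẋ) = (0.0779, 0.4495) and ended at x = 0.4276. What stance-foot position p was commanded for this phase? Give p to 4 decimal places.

ωT = 4.3602·0.477 = 2.079815; cosh(ωT) = 4.063972, sinh(ωT) = 3.939019
x(T) = p + (x₀−p)·cosh(ωT) + (ẋ₀/ω)·sinh(ωT) ⇒ p·(1 − cosh) = x(T) − x₀·cosh − (ẋ₀/ω)·sinh
numerator   = 0.4276 − (0.0779)·4.063972 − (0.4495/4.3602)·3.939019 = -0.295063
denominator = 1 − 4.063972 = -3.063972
p = -0.295063 / -3.063972 = 0.0963

p = 0.0963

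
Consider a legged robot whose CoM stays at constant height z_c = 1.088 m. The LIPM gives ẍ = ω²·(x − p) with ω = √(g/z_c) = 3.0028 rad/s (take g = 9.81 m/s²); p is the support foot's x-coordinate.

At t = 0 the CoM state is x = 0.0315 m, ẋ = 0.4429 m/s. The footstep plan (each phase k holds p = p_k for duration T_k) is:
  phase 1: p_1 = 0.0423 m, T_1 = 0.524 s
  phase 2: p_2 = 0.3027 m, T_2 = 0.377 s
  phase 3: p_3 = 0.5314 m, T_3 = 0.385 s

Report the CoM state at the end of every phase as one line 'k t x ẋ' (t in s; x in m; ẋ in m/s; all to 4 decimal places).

1 0.5240 0.3556 1.0392
2 0.9010 0.8742 1.9999
3 1.2860 2.0832 4.9653

phase 1: p=0.0423, T=0.524, ωT=1.573467, cosh=2.515334, sinh=2.308009; start (x,ẋ)=(0.031500, 0.442900) → end (x,ẋ)=(0.355556, 1.039192)
phase 2: p=0.3027, T=0.377, ωT=1.132056, cosh=1.712198, sinh=1.389828; start (x,ẋ)=(0.355556, 1.039192) → end (x,ẋ)=(0.874183, 1.999890)
phase 3: p=0.5314, T=0.385, ωT=1.156078, cosh=1.746082, sinh=1.431364; start (x,ẋ)=(0.874183, 1.999890) → end (x,ẋ)=(2.083229, 4.965290)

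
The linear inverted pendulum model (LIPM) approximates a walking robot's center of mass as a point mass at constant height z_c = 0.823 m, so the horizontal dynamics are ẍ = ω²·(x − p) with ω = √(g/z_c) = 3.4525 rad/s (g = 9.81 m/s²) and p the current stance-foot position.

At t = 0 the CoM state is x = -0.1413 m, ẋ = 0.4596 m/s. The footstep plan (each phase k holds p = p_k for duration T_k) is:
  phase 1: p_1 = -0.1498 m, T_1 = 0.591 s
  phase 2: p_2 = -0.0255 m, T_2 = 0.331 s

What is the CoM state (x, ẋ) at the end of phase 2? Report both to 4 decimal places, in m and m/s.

x = 1.4655, ẋ = 5.3022

phase 1: p=-0.1498, T=0.591, ωT=2.040427, cosh=3.911935, sinh=3.781962; start (x,ẋ)=(-0.141300, 0.459600) → end (x,ẋ)=(0.386910, 1.908912)
phase 2: p=-0.0255, T=0.331, ωT=1.142778, cosh=1.727198, sinh=1.408267; start (x,ẋ)=(0.386910, 1.908912) → end (x,ẋ)=(1.465454, 5.302223)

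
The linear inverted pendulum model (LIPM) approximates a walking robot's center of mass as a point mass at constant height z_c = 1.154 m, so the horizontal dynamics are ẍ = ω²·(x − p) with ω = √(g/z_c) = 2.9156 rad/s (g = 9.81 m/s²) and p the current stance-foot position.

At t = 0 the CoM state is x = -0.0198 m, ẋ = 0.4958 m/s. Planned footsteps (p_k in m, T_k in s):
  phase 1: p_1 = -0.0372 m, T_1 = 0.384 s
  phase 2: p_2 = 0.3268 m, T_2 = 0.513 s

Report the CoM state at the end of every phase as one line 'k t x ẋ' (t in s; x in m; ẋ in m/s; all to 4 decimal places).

1 0.3840 0.2250 0.9098
2 0.8970 0.7496 1.5031

phase 1: p=-0.0372, T=0.384, ωT=1.119590, cosh=1.695006, sinh=1.368593; start (x,ẋ)=(-0.019800, 0.495800) → end (x,ẋ)=(0.225023, 0.909815)
phase 2: p=0.3268, T=0.513, ωT=1.495703, cosh=2.343281, sinh=2.119190; start (x,ẋ)=(0.225023, 0.909815) → end (x,ẋ)=(0.749603, 1.503104)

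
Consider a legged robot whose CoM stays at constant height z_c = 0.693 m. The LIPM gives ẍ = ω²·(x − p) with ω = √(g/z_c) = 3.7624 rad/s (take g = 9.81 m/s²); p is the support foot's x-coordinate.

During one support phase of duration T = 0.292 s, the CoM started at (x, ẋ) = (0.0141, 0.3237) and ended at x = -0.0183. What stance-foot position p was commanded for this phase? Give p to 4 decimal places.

p = 0.2348

ωT = 3.7624·0.292 = 1.098621; cosh(ωT) = 1.666678, sinh(ωT) = 1.333348
x(T) = p + (x₀−p)·cosh(ωT) + (ẋ₀/ω)·sinh(ωT) ⇒ p·(1 − cosh) = x(T) − x₀·cosh − (ẋ₀/ω)·sinh
numerator   = -0.0183 − (0.0141)·1.666678 − (0.3237/3.7624)·1.333348 = -0.156515
denominator = 1 − 1.666678 = -0.666678
p = -0.156515 / -0.666678 = 0.2348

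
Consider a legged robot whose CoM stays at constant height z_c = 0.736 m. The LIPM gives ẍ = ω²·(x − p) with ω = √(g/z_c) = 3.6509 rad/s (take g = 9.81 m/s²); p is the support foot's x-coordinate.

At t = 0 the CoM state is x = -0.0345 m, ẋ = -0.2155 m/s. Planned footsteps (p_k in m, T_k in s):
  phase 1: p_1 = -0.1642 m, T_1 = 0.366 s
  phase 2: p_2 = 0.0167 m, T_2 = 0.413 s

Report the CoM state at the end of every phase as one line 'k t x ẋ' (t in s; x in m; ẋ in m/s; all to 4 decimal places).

phase 1: p=-0.1642, T=0.366, ωT=1.336229, cosh=2.033753, sinh=1.770918; start (x,ẋ)=(-0.034500, -0.215500) → end (x,ẋ)=(-0.004953, 0.400294)
phase 2: p=0.0167, T=0.413, ωT=1.507822, cosh=2.369136, sinh=2.147745; start (x,ẋ)=(-0.004953, 0.400294) → end (x,ẋ)=(0.200884, 0.778563)

1 0.3660 -0.0050 0.4003
2 0.7790 0.2009 0.7786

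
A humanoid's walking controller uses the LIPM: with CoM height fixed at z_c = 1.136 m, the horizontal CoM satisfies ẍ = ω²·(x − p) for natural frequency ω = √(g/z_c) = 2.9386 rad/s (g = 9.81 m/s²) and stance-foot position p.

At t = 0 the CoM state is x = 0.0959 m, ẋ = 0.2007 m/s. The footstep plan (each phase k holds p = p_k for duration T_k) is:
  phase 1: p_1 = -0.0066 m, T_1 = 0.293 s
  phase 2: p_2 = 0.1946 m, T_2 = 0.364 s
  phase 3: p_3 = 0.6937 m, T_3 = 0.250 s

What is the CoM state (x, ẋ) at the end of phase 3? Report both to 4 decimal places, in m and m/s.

x = 0.6546, ẋ = 0.6788

phase 1: p=-0.0066, T=0.293, ωT=0.861010, cosh=1.394142, sinh=0.971407; start (x,ẋ)=(0.095900, 0.200700) → end (x,ẋ)=(0.202644, 0.572398)
phase 2: p=0.1946, T=0.364, ωT=1.069650, cosh=1.628744, sinh=1.285616; start (x,ẋ)=(0.202644, 0.572398) → end (x,ẋ)=(0.458122, 0.962682)
phase 3: p=0.6937, T=0.250, ωT=0.734650, cosh=1.282213, sinh=0.802539; start (x,ẋ)=(0.458122, 0.962682) → end (x,ẋ)=(0.654550, 0.678790)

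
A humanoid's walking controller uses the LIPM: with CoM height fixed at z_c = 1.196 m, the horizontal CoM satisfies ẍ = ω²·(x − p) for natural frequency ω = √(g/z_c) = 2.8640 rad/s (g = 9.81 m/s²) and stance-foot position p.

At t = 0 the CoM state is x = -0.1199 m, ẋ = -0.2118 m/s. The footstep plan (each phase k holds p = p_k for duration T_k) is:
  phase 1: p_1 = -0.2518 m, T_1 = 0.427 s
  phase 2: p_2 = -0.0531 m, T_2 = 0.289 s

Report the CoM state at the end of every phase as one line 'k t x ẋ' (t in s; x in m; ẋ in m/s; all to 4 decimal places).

phase 1: p=-0.2518, T=0.427, ωT=1.222928, cosh=1.845743, sinh=1.551376; start (x,ẋ)=(-0.119900, -0.211800) → end (x,ẋ)=(-0.123075, 0.195122)
phase 2: p=-0.0531, T=0.289, ωT=0.827696, cosh=1.362548, sinh=0.925493; start (x,ẋ)=(-0.123075, 0.195122) → end (x,ẋ)=(-0.085391, 0.080388)

1 0.4270 -0.1231 0.1951
2 0.7160 -0.0854 0.0804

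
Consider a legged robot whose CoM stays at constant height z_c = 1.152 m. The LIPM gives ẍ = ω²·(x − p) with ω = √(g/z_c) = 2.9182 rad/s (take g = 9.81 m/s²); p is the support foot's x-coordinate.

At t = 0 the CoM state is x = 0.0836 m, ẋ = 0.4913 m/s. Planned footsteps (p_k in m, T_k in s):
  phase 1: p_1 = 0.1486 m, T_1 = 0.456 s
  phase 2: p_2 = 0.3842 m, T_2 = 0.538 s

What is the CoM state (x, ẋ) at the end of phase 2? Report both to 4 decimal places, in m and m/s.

phase 1: p=0.1486, T=0.456, ωT=1.330699, cosh=2.023990, sinh=1.759698; start (x,ẋ)=(0.083600, 0.491300) → end (x,ẋ)=(0.313298, 0.660602)
phase 2: p=0.3842, T=0.538, ωT=1.569992, cosh=2.507327, sinh=2.299280; start (x,ẋ)=(0.313298, 0.660602) → end (x,ẋ)=(0.726922, 1.180612)

x = 0.7269, ẋ = 1.1806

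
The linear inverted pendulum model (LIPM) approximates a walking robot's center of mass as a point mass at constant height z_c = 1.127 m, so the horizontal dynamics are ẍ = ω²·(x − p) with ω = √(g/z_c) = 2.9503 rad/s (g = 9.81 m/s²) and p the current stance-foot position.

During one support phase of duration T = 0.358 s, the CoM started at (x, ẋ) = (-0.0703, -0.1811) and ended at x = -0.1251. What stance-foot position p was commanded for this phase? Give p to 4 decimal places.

ωT = 2.9503·0.358 = 1.056207; cosh(ωT) = 1.611609, sinh(ωT) = 1.263836
x(T) = p + (x₀−p)·cosh(ωT) + (ẋ₀/ω)·sinh(ωT) ⇒ p·(1 − cosh) = x(T) − x₀·cosh − (ẋ₀/ω)·sinh
numerator   = -0.1251 − (-0.0703)·1.611609 − (-0.1811/2.9503)·1.263836 = 0.065775
denominator = 1 − 1.611609 = -0.611609
p = 0.065775 / -0.611609 = -0.1075

p = -0.1075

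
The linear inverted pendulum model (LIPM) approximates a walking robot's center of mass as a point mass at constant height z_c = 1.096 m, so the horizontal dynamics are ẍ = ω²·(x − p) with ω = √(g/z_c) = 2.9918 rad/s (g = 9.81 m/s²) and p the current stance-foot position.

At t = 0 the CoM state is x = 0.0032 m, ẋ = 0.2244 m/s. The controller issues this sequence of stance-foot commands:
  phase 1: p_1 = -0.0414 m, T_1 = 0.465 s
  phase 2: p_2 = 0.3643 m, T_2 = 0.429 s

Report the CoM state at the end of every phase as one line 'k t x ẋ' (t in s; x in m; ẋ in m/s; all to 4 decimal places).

phase 1: p=-0.0414, T=0.465, ωT=1.391187, cosh=2.134199, sinh=1.885419; start (x,ẋ)=(0.003200, 0.224400) → end (x,ẋ)=(0.195201, 0.730494)
phase 2: p=0.3643, T=0.429, ωT=1.283482, cosh=1.943128, sinh=1.666057; start (x,ẋ)=(0.195201, 0.730494) → end (x,ẋ)=(0.442513, 0.576568)

1 0.4650 0.1952 0.7305
2 0.8940 0.4425 0.5766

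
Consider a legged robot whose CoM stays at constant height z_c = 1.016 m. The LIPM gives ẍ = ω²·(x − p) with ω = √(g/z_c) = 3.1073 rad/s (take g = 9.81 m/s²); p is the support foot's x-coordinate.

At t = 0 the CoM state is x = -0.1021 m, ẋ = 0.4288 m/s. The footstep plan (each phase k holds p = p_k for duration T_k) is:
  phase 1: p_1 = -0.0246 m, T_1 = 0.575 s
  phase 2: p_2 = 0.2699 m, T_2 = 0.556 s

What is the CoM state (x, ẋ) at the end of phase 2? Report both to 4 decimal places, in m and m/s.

x = 0.4281, ẋ = 0.6740

phase 1: p=-0.0246, T=0.575, ωT=1.786697, cosh=3.068609, sinh=2.901096; start (x,ẋ)=(-0.102100, 0.428800) → end (x,ẋ)=(0.137927, 0.617190)
phase 2: p=0.2699, T=0.556, ωT=1.727659, cosh=2.902582, sinh=2.724882; start (x,ẋ)=(0.137927, 0.617190) → end (x,ẋ)=(0.428070, 0.674027)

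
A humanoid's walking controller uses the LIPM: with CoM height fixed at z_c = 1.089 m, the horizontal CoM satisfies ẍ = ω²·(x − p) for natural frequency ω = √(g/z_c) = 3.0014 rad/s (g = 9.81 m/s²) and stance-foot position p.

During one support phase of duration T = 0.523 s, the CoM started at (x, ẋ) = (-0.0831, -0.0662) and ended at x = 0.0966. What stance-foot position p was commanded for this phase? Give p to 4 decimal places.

p = -0.2360

ωT = 3.0014·0.523 = 1.569732; cosh(ωT) = 2.506731, sinh(ωT) = 2.298630
x(T) = p + (x₀−p)·cosh(ωT) + (ẋ₀/ω)·sinh(ωT) ⇒ p·(1 − cosh) = x(T) − x₀·cosh − (ẋ₀/ω)·sinh
numerator   = 0.0966 − (-0.0831)·2.506731 − (-0.0662/3.0014)·2.298630 = 0.355609
denominator = 1 − 2.506731 = -1.506731
p = 0.355609 / -1.506731 = -0.2360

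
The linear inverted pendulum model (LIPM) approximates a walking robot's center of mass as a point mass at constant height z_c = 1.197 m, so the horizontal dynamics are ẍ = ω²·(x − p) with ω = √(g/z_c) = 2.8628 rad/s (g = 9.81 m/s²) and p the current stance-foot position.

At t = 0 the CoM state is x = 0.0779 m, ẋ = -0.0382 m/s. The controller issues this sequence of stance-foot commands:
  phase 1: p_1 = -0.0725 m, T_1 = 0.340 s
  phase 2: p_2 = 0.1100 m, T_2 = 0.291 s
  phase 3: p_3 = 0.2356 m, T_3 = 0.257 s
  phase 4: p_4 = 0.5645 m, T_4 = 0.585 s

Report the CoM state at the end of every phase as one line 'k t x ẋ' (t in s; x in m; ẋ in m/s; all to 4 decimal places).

1 0.3400 0.1398 0.4307
2 0.6310 0.2911 0.6686
3 0.8880 0.4946 0.9857
4 1.4730 1.2580 2.2074

phase 1: p=-0.0725, T=0.340, ωT=0.973352, cosh=1.512308, sinh=1.134494; start (x,ẋ)=(0.077900, -0.038200) → end (x,ẋ)=(0.139813, 0.430703)
phase 2: p=0.1100, T=0.291, ωT=0.833075, cosh=1.367546, sinh=0.932835; start (x,ẋ)=(0.139813, 0.430703) → end (x,ẋ)=(0.291114, 0.668622)
phase 3: p=0.2356, T=0.257, ωT=0.735740, cosh=1.283088, sinh=0.803937; start (x,ẋ)=(0.291114, 0.668622) → end (x,ẋ)=(0.494593, 0.985667)
phase 4: p=0.5645, T=0.585, ωT=1.674738, cosh=2.762377, sinh=2.575020; start (x,ẋ)=(0.494593, 0.985667) → end (x,ẋ)=(1.257975, 2.207448)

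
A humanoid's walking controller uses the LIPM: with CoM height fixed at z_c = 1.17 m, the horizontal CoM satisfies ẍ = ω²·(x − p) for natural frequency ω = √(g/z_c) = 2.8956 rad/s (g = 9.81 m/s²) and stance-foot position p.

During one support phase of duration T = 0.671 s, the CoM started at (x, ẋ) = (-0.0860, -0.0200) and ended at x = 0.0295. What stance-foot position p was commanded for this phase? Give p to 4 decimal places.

ωT = 2.8956·0.671 = 1.942948; cosh(ωT) = 3.561287, sinh(ωT) = 3.418006
x(T) = p + (x₀−p)·cosh(ωT) + (ẋ₀/ω)·sinh(ωT) ⇒ p·(1 − cosh) = x(T) − x₀·cosh − (ẋ₀/ω)·sinh
numerator   = 0.0295 − (-0.0860)·3.561287 − (-0.0200/2.8956)·3.418006 = 0.359379
denominator = 1 − 3.561287 = -2.561287
p = 0.359379 / -2.561287 = -0.1403

p = -0.1403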